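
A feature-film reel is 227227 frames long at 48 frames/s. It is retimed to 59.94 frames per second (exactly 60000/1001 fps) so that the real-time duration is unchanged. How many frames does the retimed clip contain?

283750 frames

Target frames = source frames × (target rate / source rate) = 227227 × (60000/1001)/(48) = 227227 × 1250/1001 = 283750.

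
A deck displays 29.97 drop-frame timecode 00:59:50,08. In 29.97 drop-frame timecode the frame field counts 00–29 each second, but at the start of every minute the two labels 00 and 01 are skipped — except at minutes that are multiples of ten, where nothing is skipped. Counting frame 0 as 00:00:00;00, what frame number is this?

107600

As if non-drop at 30 labels/s: (0 × 3600 + 59 × 60 + 50) × 30 + 8 = 107708.
Minute boundaries passed: 59; those not divisible by 10: 59 − 5 = 54; dropped labels = 2 × 54 = 108.
Actual frame index = 107708 − 108 = 107600.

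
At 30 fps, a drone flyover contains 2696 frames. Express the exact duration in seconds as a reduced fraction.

Running time = 2696 ÷ (30) = 2696 × 1/30 = 1348/15 s.

1348/15 seconds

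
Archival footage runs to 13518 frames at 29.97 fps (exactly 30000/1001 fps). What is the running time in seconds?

Running time = 13518 / (30000/1001) = 451.0506 s.

451.0506 seconds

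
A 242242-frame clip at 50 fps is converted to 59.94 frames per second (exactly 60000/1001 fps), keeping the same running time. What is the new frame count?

290400 frames

Target frames = source frames × (target rate / source rate) = 242242 × (60000/1001)/(50) = 242242 × 1200/1001 = 290400.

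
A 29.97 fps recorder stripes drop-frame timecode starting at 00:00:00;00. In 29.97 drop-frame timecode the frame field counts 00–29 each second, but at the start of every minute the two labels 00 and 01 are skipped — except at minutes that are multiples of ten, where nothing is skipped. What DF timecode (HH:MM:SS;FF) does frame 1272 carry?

Ten DF minutes hold 17982 frames, so frame 1272 lies in block 0 (frames 0–17981) with 1272 frames into that block.
The block's first minute is 1800 frames and the rest 1798 each; 1272 frames reaches minute 0, so 0 × 18 + 0 × 2 = 0 labels have been skipped so far.
Adding those back, label number 1272 + 0 = 1272 at 30 labels/s is 42 s + 12 f = 0 h 0 min 42 s frame 12, i.e. 00:00:42;12.

00:00:42;12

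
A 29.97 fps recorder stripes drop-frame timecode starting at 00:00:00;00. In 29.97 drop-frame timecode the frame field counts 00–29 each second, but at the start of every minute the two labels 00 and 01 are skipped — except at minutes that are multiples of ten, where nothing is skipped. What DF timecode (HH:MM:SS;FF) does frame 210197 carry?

01:56:53;17

Each 10-minute DF block holds 10 × 60 × 30 − 9 × 2 = 17982 frames. 210197 ÷ 17982 → 11 full blocks, remainder 12395.
Within the partial block the first minute is 1800 frames and each further minute 1798, so 6 further minute boundaries passed. Total skipped labels = 18 × 11 + 2 × 6 = 210.
Non-drop label index = 210197 + 210 = 210407; at 30 labels/s that is 01:56:53:17, i.e. DF 01:56:53;17.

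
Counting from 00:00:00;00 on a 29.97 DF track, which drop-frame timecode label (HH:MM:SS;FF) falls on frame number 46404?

00:25:48;10

Each 10-minute DF block holds 10 × 60 × 30 − 9 × 2 = 17982 frames. 46404 ÷ 17982 → 2 full blocks, remainder 10440.
Within the partial block the first minute is 1800 frames and each further minute 1798, so 5 further minute boundaries passed. Total skipped labels = 18 × 2 + 2 × 5 = 46.
Non-drop label index = 46404 + 46 = 46450; at 30 labels/s that is 00:25:48:10, i.e. DF 00:25:48;10.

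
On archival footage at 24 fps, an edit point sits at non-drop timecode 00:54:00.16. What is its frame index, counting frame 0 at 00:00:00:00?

Total seconds to the label: (0 × 3600 + 54 × 60 + 0) = 3240.
Frame index = 3240 × 24 + 16 = 77776.

frame 77776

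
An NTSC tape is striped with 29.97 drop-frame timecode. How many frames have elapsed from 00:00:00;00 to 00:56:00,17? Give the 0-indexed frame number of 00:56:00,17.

As if non-drop at 30 labels/s: (0 × 3600 + 56 × 60 + 0) × 30 + 17 = 100817.
Minute boundaries passed: 56; those not divisible by 10: 56 − 5 = 51; dropped labels = 2 × 51 = 102.
Actual frame index = 100817 − 102 = 100715.

100715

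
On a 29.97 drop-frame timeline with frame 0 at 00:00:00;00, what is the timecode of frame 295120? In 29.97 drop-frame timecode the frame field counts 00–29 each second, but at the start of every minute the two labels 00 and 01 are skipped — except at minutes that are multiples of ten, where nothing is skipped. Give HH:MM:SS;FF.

02:44:07;06

Ten DF minutes hold 17982 frames, so frame 295120 lies in block 16 (frames 287712–305693) with 7408 frames into that block.
The block's first minute is 1800 frames and the rest 1798 each; 7408 frames reaches minute 4, so 16 × 18 + 4 × 2 = 296 labels have been skipped so far.
Adding those back, label number 295120 + 296 = 295416 at 30 labels/s is 9847 s + 6 f = 2 h 44 min 7 s frame 6, i.e. 02:44:07;06.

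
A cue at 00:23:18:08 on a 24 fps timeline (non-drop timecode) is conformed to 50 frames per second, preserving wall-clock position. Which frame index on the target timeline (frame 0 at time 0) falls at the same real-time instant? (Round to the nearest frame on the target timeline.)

frame 69917

Source frame index: (0×3600 + 23×60 + 18) × 24 + 8 = 33560.
Real time: 33560 / (24) = 4195/3 s.
Target frame: (4195/3) × (50) = 209750/3 ≈ 69916.667 → 69917.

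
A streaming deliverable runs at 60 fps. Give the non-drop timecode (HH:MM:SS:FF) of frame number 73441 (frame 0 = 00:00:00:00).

73441 ÷ 60 = 1224 full seconds, remainder 1 frame.
1224 s = 0 h 20 min 24 s.
Timecode: 00:20:24:01.

00:20:24:01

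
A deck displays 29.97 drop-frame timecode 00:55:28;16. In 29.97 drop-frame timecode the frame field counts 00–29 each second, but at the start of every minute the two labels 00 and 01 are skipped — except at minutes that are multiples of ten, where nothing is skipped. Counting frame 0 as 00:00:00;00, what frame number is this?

99756

Complete 10-minute blocks: 5, each 17982 frames → 89910.
Remaining 5 whole minutes in the current block: 1800 + 4 × 1798 = 8992 frames.
Within the current minute: 28 × 30 + 16 − 2 = 854 (labels ;00/;01 skipped at this minute). Total = 89910 + 8992 + 854 = 99756.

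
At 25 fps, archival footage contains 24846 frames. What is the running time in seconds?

993.84 seconds

Running time = 24846 / (25) = 993.84 s.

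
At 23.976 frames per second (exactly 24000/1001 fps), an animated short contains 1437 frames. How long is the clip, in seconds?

59.934875 seconds

Running time = 1437 / (24000/1001) = 59.934875 s.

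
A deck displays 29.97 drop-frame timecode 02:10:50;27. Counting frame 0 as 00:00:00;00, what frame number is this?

235293

Complete 10-minute blocks: 13, each 17982 frames → 233766.
Remaining 0 whole minutes in the current block: 0 frames.
Within the current minute: 50 × 30 + 27 = 1527. Total = 233766 + 0 + 1527 = 235293.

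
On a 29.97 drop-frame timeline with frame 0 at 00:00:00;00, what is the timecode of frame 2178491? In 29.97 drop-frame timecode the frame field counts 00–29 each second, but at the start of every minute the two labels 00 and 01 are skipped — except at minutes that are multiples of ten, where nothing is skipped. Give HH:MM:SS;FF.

Ten DF minutes hold 17982 frames, so frame 2178491 lies in block 121 (frames 2175822–2193803) with 2669 frames into that block.
The block's first minute is 1800 frames and the rest 1798 each; 2669 frames reaches minute 1, so 121 × 18 + 1 × 2 = 2180 labels have been skipped so far.
Adding those back, label number 2178491 + 2180 = 2180671 at 30 labels/s is 72689 s + 1 f = 20 h 11 min 29 s frame 1, i.e. 20:11:29;01.

20:11:29;01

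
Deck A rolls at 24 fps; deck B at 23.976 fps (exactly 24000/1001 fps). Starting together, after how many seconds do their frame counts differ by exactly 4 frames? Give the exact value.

The gap grows by |24000/1001 − 24| = 24/1001 frames per second.
Time for a 4-frame gap: 4 ÷ (24/1001) = 1001/6 s.

1001/6 seconds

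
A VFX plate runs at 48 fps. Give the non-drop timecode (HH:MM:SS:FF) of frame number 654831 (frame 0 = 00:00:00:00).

654831 ÷ 48 = 13642 full seconds, remainder 15 frames.
13642 s = 3 h 47 min 22 s.
Timecode: 03:47:22:15.

03:47:22:15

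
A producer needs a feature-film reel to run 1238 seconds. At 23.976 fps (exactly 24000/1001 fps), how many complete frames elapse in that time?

Frames = 1238 × 24000/1001 = 29712000/1001 ≈ 29682.3177.
Complete frames: 29682.

29682 frames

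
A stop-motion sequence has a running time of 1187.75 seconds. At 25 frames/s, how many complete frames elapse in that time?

Frames = 1187.75 × 25 = 118775/4 ≈ 29693.7500.
Complete frames: 29693.

29693 frames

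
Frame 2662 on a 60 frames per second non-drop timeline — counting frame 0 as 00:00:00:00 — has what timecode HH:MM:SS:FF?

2662 ÷ 60 = 44 full seconds, remainder 22 frames.
44 s = 0 h 0 min 44 s.
Timecode: 00:00:44:22.

00:00:44:22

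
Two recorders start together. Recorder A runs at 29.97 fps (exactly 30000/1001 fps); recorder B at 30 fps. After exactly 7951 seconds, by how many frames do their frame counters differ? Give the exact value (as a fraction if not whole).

A emits 30000/1001 × 7951 = 238530000/1001 frames; B emits 30 × 7951 = 238530.
Difference = 238530/1001 frames (≈ 238.2917); B is ahead of A.

238530/1001 frames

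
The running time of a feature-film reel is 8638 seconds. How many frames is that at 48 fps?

414624 frames

Frames = 8638 × 48 = 414624.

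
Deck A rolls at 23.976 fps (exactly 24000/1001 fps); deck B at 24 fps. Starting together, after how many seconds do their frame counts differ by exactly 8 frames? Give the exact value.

1001/3 seconds

The gap grows by |24 − 24000/1001| = 24/1001 frames per second.
Time for a 8-frame gap: 8 ÷ (24/1001) = 1001/3 s.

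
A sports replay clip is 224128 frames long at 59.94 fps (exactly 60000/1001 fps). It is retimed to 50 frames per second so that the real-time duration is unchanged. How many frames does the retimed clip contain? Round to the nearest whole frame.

Frames at target rate = 224128 × (50) / (60000/1001) = 14022008/75 ≈ 186960.107.
Nearest whole frame: 186960.

186960 frames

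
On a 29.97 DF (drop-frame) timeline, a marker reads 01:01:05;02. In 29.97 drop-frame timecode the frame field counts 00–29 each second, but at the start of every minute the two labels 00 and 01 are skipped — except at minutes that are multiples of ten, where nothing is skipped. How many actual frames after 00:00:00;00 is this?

109842

Complete 10-minute blocks: 6, each 17982 frames → 107892.
Remaining 1 whole minute in the current block: 1800 + 0 × 1798 = 1800 frames.
Within the current minute: 5 × 30 + 2 − 2 = 150 (labels ;00/;01 skipped at this minute). Total = 107892 + 1800 + 150 = 109842.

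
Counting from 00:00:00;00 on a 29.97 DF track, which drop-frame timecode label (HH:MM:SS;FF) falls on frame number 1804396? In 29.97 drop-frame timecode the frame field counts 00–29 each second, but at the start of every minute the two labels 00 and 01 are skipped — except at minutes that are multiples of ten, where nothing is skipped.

16:43:26;22

Each 10-minute DF block holds 10 × 60 × 30 − 9 × 2 = 17982 frames. 1804396 ÷ 17982 → 100 full blocks, remainder 6196.
Within the partial block the first minute is 1800 frames and each further minute 1798, so 3 further minute boundaries passed. Total skipped labels = 18 × 100 + 2 × 3 = 1806.
Non-drop label index = 1804396 + 1806 = 1806202; at 30 labels/s that is 16:43:26:22, i.e. DF 16:43:26;22.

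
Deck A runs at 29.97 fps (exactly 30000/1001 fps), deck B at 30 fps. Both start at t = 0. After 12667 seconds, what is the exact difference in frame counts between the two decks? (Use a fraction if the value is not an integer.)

380010/1001 frames

A emits 30000/1001 × 12667 = 380010000/1001 frames; B emits 30 × 12667 = 380010.
Difference = 380010/1001 frames (≈ 379.6304); B is ahead of A.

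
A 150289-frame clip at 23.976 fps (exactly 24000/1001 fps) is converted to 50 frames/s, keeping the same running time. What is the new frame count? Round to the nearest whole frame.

Frames at target rate = 150289 × (50) / (24000/1001) = 150439289/480 ≈ 313415.185.
Nearest whole frame: 313415.

313415 frames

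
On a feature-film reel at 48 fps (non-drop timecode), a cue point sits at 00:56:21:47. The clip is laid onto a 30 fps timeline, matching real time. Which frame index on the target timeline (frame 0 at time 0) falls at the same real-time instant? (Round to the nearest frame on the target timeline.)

frame 101459

Source frame index: (0×3600 + 56×60 + 21) × 48 + 47 = 162335.
Real time: 162335 / (48) = 162335/48 s.
Target frame: (162335/48) × (30) = 811675/8 ≈ 101459.375 → 101459.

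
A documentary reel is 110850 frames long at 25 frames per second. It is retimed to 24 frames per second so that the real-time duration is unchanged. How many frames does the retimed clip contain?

106416 frames

Target frames = source frames × (target rate / source rate) = 110850 × (24)/(25) = 110850 × 24/25 = 106416.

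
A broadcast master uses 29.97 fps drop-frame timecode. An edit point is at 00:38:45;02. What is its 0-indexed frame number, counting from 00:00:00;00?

Complete 10-minute blocks: 3, each 17982 frames → 53946.
Remaining 8 whole minutes in the current block: 1800 + 7 × 1798 = 14386 frames.
Within the current minute: 45 × 30 + 2 − 2 = 1350 (labels ;00/;01 skipped at this minute). Total = 53946 + 14386 + 1350 = 69682.

69682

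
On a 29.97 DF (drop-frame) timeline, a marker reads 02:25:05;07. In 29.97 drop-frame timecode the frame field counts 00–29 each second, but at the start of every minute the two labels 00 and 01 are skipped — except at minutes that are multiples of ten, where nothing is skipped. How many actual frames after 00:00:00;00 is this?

260895

As if non-drop at 30 labels/s: (2 × 3600 + 25 × 60 + 5) × 30 + 7 = 261157.
Minute boundaries passed: 145; those not divisible by 10: 145 − 14 = 131; dropped labels = 2 × 131 = 262.
Actual frame index = 261157 − 262 = 260895.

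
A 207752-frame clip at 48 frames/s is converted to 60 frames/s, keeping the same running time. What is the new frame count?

259690 frames

Target frames = source frames × (target rate / source rate) = 207752 × (60)/(48) = 207752 × 5/4 = 259690.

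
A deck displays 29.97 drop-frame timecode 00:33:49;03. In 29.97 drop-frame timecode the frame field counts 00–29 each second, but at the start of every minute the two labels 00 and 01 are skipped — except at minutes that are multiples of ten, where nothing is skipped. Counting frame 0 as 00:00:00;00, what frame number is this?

As if non-drop at 30 labels/s: (0 × 3600 + 33 × 60 + 49) × 30 + 3 = 60873.
Minute boundaries passed: 33; those not divisible by 10: 33 − 3 = 30; dropped labels = 2 × 30 = 60.
Actual frame index = 60873 − 60 = 60813.

60813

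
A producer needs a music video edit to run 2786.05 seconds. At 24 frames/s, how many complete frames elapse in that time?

66865 frames

Frames = 2786.05 × 24 = 334326/5 ≈ 66865.2000.
Complete frames: 66865.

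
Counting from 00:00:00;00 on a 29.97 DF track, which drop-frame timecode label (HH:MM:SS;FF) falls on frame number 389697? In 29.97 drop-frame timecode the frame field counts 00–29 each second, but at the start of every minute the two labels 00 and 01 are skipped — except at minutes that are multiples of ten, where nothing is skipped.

03:36:42;27

Each 10-minute DF block holds 10 × 60 × 30 − 9 × 2 = 17982 frames. 389697 ÷ 17982 → 21 full blocks, remainder 12075.
Within the partial block the first minute is 1800 frames and each further minute 1798, so 6 further minute boundaries passed. Total skipped labels = 18 × 21 + 2 × 6 = 390.
Non-drop label index = 389697 + 390 = 390087; at 30 labels/s that is 03:36:42:27, i.e. DF 03:36:42;27.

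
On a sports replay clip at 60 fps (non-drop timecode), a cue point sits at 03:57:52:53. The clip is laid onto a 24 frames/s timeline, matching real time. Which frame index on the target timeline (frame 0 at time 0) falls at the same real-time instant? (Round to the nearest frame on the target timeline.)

Source frame index: (3×3600 + 57×60 + 52) × 60 + 53 = 856373.
Real time: 856373 / (60) = 856373/60 s.
Target frame: (856373/60) × (24) = 1712746/5 ≈ 342549.200 → 342549.

frame 342549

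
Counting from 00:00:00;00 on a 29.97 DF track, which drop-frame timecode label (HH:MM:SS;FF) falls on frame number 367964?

Ten DF minutes hold 17982 frames, so frame 367964 lies in block 20 (frames 359640–377621) with 8324 frames into that block.
The block's first minute is 1800 frames and the rest 1798 each; 8324 frames reaches minute 4, so 20 × 18 + 4 × 2 = 368 labels have been skipped so far.
Adding those back, label number 367964 + 368 = 368332 at 30 labels/s is 12277 s + 22 f = 3 h 24 min 37 s frame 22, i.e. 03:24:37;22.

03:24:37;22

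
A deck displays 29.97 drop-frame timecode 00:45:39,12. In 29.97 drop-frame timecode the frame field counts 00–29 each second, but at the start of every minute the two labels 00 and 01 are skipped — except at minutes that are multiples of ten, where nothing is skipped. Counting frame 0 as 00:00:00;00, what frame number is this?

As if non-drop at 30 labels/s: (0 × 3600 + 45 × 60 + 39) × 30 + 12 = 82182.
Minute boundaries passed: 45; those not divisible by 10: 45 − 4 = 41; dropped labels = 2 × 41 = 82.
Actual frame index = 82182 − 82 = 82100.

82100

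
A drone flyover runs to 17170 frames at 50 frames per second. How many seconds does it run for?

343.4 seconds

Running time = 17170 / (50) = 343.4 s.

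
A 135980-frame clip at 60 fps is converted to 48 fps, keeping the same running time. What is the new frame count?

Target frames = source frames × (target rate / source rate) = 135980 × (48)/(60) = 135980 × 4/5 = 108784.

108784 frames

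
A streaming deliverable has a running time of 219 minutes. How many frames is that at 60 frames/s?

219 min = 13140 s.
Frames = 13140 × 60 = 788400.

788400 frames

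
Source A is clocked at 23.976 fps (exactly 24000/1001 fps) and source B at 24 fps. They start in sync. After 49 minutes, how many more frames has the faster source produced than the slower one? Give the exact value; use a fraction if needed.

10080/143 frames

49 min = 2940 s.
A emits 24000/1001 × 2940 = 10080000/143 frames; B emits 24 × 2940 = 70560.
Difference = 10080/143 frames (≈ 70.4895); B is ahead of A.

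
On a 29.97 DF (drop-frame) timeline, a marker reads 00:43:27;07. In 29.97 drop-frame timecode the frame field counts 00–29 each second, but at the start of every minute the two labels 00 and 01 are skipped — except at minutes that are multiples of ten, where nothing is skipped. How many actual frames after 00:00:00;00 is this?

Complete 10-minute blocks: 4, each 17982 frames → 71928.
Remaining 3 whole minutes in the current block: 1800 + 2 × 1798 = 5396 frames.
Within the current minute: 27 × 30 + 7 − 2 = 815 (labels ;00/;01 skipped at this minute). Total = 71928 + 5396 + 815 = 78139.

78139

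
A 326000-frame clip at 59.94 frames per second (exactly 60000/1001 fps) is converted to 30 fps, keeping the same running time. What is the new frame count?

163163 frames

Target frames = source frames × (target rate / source rate) = 326000 × (30)/(60000/1001) = 326000 × 1001/2000 = 163163.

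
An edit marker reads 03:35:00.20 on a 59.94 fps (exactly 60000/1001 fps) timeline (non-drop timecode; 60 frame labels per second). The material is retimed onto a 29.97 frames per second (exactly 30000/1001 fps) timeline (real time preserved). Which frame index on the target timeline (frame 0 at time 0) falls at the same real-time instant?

frame 387010

Source frame index: (3×3600 + 35×60 + 0) × 60 + 20 = 774020.
Real time: 774020 / (60000/1001) = 38739701/3000 s.
Target frame: (38739701/3000) × (30000/1001) = 387010.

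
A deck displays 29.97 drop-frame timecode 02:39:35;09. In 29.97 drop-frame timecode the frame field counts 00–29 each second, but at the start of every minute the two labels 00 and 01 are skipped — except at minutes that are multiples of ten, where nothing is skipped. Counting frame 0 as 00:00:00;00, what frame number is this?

286971

Complete 10-minute blocks: 15, each 17982 frames → 269730.
Remaining 9 whole minutes in the current block: 1800 + 8 × 1798 = 16184 frames.
Within the current minute: 35 × 30 + 9 − 2 = 1057 (labels ;00/;01 skipped at this minute). Total = 269730 + 16184 + 1057 = 286971.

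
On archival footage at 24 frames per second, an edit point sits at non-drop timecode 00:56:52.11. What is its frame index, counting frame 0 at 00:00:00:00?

Total seconds to the label: (0 × 3600 + 56 × 60 + 52) = 3412.
Frame index = 3412 × 24 + 11 = 81899.

81899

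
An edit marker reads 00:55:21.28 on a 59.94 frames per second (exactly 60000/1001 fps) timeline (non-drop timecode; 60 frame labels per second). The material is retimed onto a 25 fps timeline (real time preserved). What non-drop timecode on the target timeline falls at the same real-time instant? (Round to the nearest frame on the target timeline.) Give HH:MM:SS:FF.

00:55:24:20

Source frame index: (0×3600 + 55×60 + 21) × 60 + 28 = 199288.
Real time: 199288 / (60000/1001) = 24935911/7500 s.
Target frame: (24935911/7500) × (25) = 24935911/300 ≈ 83119.703 → 83120.
At 25 labels/s: frame 83120 → 00:55:24:20.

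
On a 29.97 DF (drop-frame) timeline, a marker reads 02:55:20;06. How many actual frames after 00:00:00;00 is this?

As if non-drop at 30 labels/s: (2 × 3600 + 55 × 60 + 20) × 30 + 6 = 315606.
Minute boundaries passed: 175; those not divisible by 10: 175 − 17 = 158; dropped labels = 2 × 158 = 316.
Actual frame index = 315606 − 316 = 315290.

315290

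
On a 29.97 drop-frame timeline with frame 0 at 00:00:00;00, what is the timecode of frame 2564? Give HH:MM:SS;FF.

00:01:25;16

Each 10-minute DF block holds 10 × 60 × 30 − 9 × 2 = 17982 frames. 2564 ÷ 17982 → 0 full blocks, remainder 2564.
Within the partial block the first minute is 1800 frames and each further minute 1798, so 1 further minute boundary passed. Total skipped labels = 18 × 0 + 2 × 1 = 2.
Non-drop label index = 2564 + 2 = 2566; at 30 labels/s that is 00:01:25:16, i.e. DF 00:01:25;16.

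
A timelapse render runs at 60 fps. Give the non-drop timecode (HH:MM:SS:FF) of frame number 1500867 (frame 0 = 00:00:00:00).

1500867 ÷ 60 = 25014 full seconds, remainder 27 frames.
25014 s = 6 h 56 min 54 s.
Timecode: 06:56:54:27.

06:56:54:27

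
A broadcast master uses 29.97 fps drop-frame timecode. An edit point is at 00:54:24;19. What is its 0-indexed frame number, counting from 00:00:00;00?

As if non-drop at 30 labels/s: (0 × 3600 + 54 × 60 + 24) × 30 + 19 = 97939.
Minute boundaries passed: 54; those not divisible by 10: 54 − 5 = 49; dropped labels = 2 × 49 = 98.
Actual frame index = 97939 − 98 = 97841.

97841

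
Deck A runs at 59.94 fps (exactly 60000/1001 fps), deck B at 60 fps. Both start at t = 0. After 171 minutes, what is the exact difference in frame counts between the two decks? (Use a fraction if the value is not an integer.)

615600/1001 frames

171 min = 10260 s.
A emits 60000/1001 × 10260 = 615600000/1001 frames; B emits 60 × 10260 = 615600.
Difference = 615600/1001 frames (≈ 614.9850); B is ahead of A.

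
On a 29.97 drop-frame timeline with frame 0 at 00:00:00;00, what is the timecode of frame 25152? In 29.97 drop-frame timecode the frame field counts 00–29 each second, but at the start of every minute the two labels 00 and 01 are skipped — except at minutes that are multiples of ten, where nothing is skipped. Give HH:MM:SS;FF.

00:13:59;06

Ten DF minutes hold 17982 frames, so frame 25152 lies in block 1 (frames 17982–35963) with 7170 frames into that block.
The block's first minute is 1800 frames and the rest 1798 each; 7170 frames reaches minute 3, so 1 × 18 + 3 × 2 = 24 labels have been skipped so far.
Adding those back, label number 25152 + 24 = 25176 at 30 labels/s is 839 s + 6 f = 0 h 13 min 59 s frame 6, i.e. 00:13:59;06.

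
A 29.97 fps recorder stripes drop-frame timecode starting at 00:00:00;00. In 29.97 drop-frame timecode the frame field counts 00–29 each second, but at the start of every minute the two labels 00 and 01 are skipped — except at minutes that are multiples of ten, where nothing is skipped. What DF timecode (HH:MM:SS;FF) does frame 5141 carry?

Ten DF minutes hold 17982 frames, so frame 5141 lies in block 0 (frames 0–17981) with 5141 frames into that block.
The block's first minute is 1800 frames and the rest 1798 each; 5141 frames reaches minute 2, so 0 × 18 + 2 × 2 = 4 labels have been skipped so far.
Adding those back, label number 5141 + 4 = 5145 at 30 labels/s is 171 s + 15 f = 0 h 2 min 51 s frame 15, i.e. 00:02:51;15.

00:02:51;15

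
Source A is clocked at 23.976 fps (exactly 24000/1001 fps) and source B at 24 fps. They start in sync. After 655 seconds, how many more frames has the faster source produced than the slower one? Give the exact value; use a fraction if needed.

A emits 24000/1001 × 655 = 15720000/1001 frames; B emits 24 × 655 = 15720.
Difference = 15720/1001 frames (≈ 15.7043); B is ahead of A.

15720/1001 frames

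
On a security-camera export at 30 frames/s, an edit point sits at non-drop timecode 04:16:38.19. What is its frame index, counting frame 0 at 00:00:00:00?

frame 461959

Total seconds to the label: (4 × 3600 + 16 × 60 + 38) = 15398.
Frame index = 15398 × 30 + 19 = 461959.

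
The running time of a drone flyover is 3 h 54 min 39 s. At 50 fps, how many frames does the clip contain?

703950 frames

3 h 54 min 39 s = 14079 s.
Frames = 14079 × 50 = 703950.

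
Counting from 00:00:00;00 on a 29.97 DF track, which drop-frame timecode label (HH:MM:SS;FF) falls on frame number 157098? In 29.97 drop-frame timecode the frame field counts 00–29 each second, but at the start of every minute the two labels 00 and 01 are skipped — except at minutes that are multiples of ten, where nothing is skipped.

Ten DF minutes hold 17982 frames, so frame 157098 lies in block 8 (frames 143856–161837) with 13242 frames into that block.
The block's first minute is 1800 frames and the rest 1798 each; 13242 frames reaches minute 7, so 8 × 18 + 7 × 2 = 158 labels have been skipped so far.
Adding those back, label number 157098 + 158 = 157256 at 30 labels/s is 5241 s + 26 f = 1 h 27 min 21 s frame 26, i.e. 01:27:21;26.

01:27:21;26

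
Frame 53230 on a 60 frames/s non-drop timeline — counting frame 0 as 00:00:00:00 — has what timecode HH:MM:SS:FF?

00:14:47:10

53230 ÷ 60 = 887 full seconds, remainder 10 frames.
887 s = 0 h 14 min 47 s.
Timecode: 00:14:47:10.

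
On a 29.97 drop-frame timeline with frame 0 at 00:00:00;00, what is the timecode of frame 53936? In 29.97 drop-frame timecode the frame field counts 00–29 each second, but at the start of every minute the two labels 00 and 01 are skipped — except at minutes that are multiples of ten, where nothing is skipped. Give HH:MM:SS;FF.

Ten DF minutes hold 17982 frames, so frame 53936 lies in block 2 (frames 35964–53945) with 17972 frames into that block.
The block's first minute is 1800 frames and the rest 1798 each; 17972 frames reaches minute 9, so 2 × 18 + 9 × 2 = 54 labels have been skipped so far.
Adding those back, label number 53936 + 54 = 53990 at 30 labels/s is 1799 s + 20 f = 0 h 29 min 59 s frame 20, i.e. 00:29:59;20.

00:29:59;20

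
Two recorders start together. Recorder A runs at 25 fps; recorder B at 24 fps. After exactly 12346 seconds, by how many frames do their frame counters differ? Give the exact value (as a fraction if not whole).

A emits 25 × 12346 = 308650 frames; B emits 24 × 12346 = 296304.
Difference = 12346 frames; B is behind A.

12346 frames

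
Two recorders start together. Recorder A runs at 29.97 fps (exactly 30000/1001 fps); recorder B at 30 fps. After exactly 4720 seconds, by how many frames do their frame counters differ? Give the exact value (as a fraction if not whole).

141600/1001 frames

A emits 30000/1001 × 4720 = 141600000/1001 frames; B emits 30 × 4720 = 141600.
Difference = 141600/1001 frames (≈ 141.4585); B is ahead of A.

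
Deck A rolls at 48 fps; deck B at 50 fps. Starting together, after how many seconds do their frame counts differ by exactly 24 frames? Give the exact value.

The gap grows by |50 − 48| = 2 frames per second.
Time for a 24-frame gap: 24 ÷ (2) = 12 s.

12 seconds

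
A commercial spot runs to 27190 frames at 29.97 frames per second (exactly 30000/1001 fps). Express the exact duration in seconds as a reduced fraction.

2721719/3000 seconds

Running time = 27190 ÷ (30000/1001) = 27190 × 1001/30000 = 2721719/3000 s.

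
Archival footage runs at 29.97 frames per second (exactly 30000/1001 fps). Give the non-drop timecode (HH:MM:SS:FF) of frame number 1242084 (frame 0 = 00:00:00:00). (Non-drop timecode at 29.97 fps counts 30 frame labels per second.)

1242084 ÷ 30 = 41402 full seconds, remainder 24 frames.
41402 s = 11 h 30 min 2 s.
Timecode: 11:30:02:24.

11:30:02:24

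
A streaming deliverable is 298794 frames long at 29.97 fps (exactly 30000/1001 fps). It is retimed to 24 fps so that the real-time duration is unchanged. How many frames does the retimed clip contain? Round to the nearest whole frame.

239274 frames

Frames at target rate = 298794 × (24) / (30000/1001) = 149546397/625 ≈ 239274.235.
Nearest whole frame: 239274.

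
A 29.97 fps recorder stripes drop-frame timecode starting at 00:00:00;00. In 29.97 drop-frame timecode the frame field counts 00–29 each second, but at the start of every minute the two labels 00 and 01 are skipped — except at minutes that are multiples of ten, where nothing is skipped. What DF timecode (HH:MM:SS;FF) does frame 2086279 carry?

Ten DF minutes hold 17982 frames, so frame 2086279 lies in block 116 (frames 2085912–2103893) with 367 frames into that block.
The block's first minute is 1800 frames and the rest 1798 each; 367 frames reaches minute 0, so 116 × 18 + 0 × 2 = 2088 labels have been skipped so far.
Adding those back, label number 2086279 + 2088 = 2088367 at 30 labels/s is 69612 s + 7 f = 19 h 20 min 12 s frame 7, i.e. 19:20:12;07.

19:20:12;07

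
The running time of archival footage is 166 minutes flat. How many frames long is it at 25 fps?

249000 frames

166 min = 9960 s.
Frames = 9960 × 25 = 249000.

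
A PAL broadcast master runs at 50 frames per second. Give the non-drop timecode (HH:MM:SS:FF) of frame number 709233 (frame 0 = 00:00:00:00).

709233 ÷ 50 = 14184 full seconds, remainder 33 frames.
14184 s = 3 h 56 min 24 s.
Timecode: 03:56:24:33.

03:56:24:33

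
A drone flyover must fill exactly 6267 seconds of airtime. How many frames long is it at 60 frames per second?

Frames = 6267 × 60 = 376020.

376020 frames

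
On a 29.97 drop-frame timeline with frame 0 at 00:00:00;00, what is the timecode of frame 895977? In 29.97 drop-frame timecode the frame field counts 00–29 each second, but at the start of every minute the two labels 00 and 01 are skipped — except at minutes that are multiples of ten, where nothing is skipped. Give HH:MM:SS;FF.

Each 10-minute DF block holds 10 × 60 × 30 − 9 × 2 = 17982 frames. 895977 ÷ 17982 → 49 full blocks, remainder 14859.
Within the partial block the first minute is 1800 frames and each further minute 1798, so 8 further minute boundaries passed. Total skipped labels = 18 × 49 + 2 × 8 = 898.
Non-drop label index = 895977 + 898 = 896875; at 30 labels/s that is 08:18:15:25, i.e. DF 08:18:15;25.

08:18:15;25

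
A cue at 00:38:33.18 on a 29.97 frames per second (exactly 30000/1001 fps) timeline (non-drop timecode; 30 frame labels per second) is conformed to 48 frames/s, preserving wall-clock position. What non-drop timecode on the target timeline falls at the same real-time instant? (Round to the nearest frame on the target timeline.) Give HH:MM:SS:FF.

00:38:35:44

Source frame index: (0×3600 + 38×60 + 33) × 30 + 18 = 69408.
Real time: 69408 / (30000/1001) = 1447446/625 s.
Target frame: (1447446/625) × (48) = 69477408/625 ≈ 111163.853 → 111164.
At 48 labels/s: frame 111164 → 00:38:35:44.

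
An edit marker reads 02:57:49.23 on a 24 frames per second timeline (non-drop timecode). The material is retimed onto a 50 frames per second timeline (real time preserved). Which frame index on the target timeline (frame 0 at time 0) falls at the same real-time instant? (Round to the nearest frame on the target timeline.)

frame 533498

Source frame index: (2×3600 + 57×60 + 49) × 24 + 23 = 256079.
Real time: 256079 / (24) = 256079/24 s.
Target frame: (256079/24) × (50) = 6401975/12 ≈ 533497.917 → 533498.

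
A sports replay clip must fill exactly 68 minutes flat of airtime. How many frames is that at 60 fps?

244800 frames

68 min = 4080 s.
Frames = 4080 × 60 = 244800.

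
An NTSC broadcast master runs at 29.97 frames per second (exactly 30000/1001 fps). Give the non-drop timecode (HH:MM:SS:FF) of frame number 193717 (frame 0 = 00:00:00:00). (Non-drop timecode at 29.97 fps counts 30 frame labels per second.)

01:47:37:07

193717 ÷ 30 = 6457 full seconds, remainder 7 frames.
6457 s = 1 h 47 min 37 s.
Timecode: 01:47:37:07.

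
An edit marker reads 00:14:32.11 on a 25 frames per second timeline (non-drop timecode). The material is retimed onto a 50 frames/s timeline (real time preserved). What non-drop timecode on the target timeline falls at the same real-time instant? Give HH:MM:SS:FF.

00:14:32:22

Source frame index: (0×3600 + 14×60 + 32) × 25 + 11 = 21811.
Real time: 21811 / (25) = 21811/25 s.
Target frame: (21811/25) × (50) = 43622.
At 50 labels/s: frame 43622 → 00:14:32:22.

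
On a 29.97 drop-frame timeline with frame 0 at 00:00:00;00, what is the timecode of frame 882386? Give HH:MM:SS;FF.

08:10:42;08

Each 10-minute DF block holds 10 × 60 × 30 − 9 × 2 = 17982 frames. 882386 ÷ 17982 → 49 full blocks, remainder 1268.
Within the partial block the first minute is 1800 frames and each further minute 1798, so 0 further minute boundaries passed. Total skipped labels = 18 × 49 + 2 × 0 = 882.
Non-drop label index = 882386 + 882 = 883268; at 30 labels/s that is 08:10:42:08, i.e. DF 08:10:42;08.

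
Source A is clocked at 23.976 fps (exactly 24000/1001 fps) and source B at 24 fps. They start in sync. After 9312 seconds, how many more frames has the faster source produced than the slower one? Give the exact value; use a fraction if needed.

223488/1001 frames

A emits 24000/1001 × 9312 = 223488000/1001 frames; B emits 24 × 9312 = 223488.
Difference = 223488/1001 frames (≈ 223.2647); B is ahead of A.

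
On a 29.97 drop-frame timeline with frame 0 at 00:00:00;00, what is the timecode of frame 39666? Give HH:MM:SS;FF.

Each 10-minute DF block holds 10 × 60 × 30 − 9 × 2 = 17982 frames. 39666 ÷ 17982 → 2 full blocks, remainder 3702.
Within the partial block the first minute is 1800 frames and each further minute 1798, so 2 further minute boundaries passed. Total skipped labels = 18 × 2 + 2 × 2 = 40.
Non-drop label index = 39666 + 40 = 39706; at 30 labels/s that is 00:22:03:16, i.e. DF 00:22:03;16.

00:22:03;16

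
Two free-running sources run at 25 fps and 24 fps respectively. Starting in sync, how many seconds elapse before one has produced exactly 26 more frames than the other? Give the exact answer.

The gap grows by |24 − 25| = 1 frame per second.
Time for a 26-frame gap: 26 ÷ (1) = 26 s.

26 seconds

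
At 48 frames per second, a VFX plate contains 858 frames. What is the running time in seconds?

17.875 seconds

Running time = 858 / (48) = 17.875 s.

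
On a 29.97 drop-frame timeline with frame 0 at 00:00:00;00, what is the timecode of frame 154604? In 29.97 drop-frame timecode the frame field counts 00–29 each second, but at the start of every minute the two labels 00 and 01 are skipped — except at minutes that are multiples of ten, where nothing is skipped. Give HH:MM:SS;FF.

01:25:58;18

Ten DF minutes hold 17982 frames, so frame 154604 lies in block 8 (frames 143856–161837) with 10748 frames into that block.
The block's first minute is 1800 frames and the rest 1798 each; 10748 frames reaches minute 5, so 8 × 18 + 5 × 2 = 154 labels have been skipped so far.
Adding those back, label number 154604 + 154 = 154758 at 30 labels/s is 5158 s + 18 f = 1 h 25 min 58 s frame 18, i.e. 01:25:58;18.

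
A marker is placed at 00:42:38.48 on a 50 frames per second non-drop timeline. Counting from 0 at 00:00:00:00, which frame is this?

frame 127948

Total seconds to the label: (0 × 3600 + 42 × 60 + 38) = 2558.
Frame index = 2558 × 50 + 48 = 127948.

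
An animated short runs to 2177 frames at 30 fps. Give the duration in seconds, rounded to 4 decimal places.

Running time = 2177 × 1/30 = 2177/30 s ≈ 72.5667 s.

72.5667 seconds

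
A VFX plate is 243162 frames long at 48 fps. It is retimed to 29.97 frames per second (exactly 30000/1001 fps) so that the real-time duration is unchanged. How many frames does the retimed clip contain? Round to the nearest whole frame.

151824 frames

Frames at target rate = 243162 × (30000/1001) / (48) = 151976250/1001 ≈ 151824.426.
Nearest whole frame: 151824.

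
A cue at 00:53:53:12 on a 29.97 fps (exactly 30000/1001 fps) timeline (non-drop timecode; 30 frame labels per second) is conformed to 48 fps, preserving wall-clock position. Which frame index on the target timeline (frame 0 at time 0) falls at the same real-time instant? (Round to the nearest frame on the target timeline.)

frame 155358

Source frame index: (0×3600 + 53×60 + 53) × 30 + 12 = 97002.
Real time: 97002 / (30000/1001) = 16183167/5000 s.
Target frame: (16183167/5000) × (48) = 97099002/625 ≈ 155358.403 → 155358.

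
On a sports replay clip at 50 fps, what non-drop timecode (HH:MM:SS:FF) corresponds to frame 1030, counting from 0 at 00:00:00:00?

00:00:20:30

1030 ÷ 50 = 20 full seconds, remainder 30 frames.
20 s = 0 h 0 min 20 s.
Timecode: 00:00:20:30.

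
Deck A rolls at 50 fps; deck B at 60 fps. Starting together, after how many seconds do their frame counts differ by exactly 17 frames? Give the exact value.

1.7 seconds

The gap grows by |60 − 50| = 10 frames per second.
Time for a 17-frame gap: 17 ÷ (10) = 1.7 s.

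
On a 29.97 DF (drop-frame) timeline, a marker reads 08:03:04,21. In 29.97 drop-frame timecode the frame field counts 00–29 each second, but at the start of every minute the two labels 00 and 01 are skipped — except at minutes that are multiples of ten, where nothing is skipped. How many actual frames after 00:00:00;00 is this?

Complete 10-minute blocks: 48, each 17982 frames → 863136.
Remaining 3 whole minutes in the current block: 1800 + 2 × 1798 = 5396 frames.
Within the current minute: 4 × 30 + 21 − 2 = 139 (labels ;00/;01 skipped at this minute). Total = 863136 + 5396 + 139 = 868671.

868671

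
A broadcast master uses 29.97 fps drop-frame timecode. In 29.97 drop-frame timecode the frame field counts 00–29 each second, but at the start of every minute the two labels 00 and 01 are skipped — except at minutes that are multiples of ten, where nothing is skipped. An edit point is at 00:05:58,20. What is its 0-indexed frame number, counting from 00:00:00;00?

10750

As if non-drop at 30 labels/s: (0 × 3600 + 5 × 60 + 58) × 30 + 20 = 10760.
Minute boundaries passed: 5; those not divisible by 10: 5 − 0 = 5; dropped labels = 2 × 5 = 10.
Actual frame index = 10760 − 10 = 10750.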